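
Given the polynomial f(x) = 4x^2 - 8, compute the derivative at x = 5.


Differentiate term by term using power and sum rules:
f(x) = 4x^2 - 8
f'(x) = 8x
Substitute x = 5:
f'(5) = 8 * 5 + 0
= 40 + 0
= 40

40


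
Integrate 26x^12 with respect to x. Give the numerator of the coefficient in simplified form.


Apply the power rule for integration:
integral of ax^n dx = a/(n+1) * x^(n+1) + C
integral of 26x^12 dx
= 26/13 * x^13 + C
= 2 * x^13 + C
The coefficient in lowest terms is 2 = 2/1, so its numerator is 2

2


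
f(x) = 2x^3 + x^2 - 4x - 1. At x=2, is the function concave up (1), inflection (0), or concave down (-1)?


Concavity is determined by the sign of f''(x).
f(x) = 2x^3 + x^2 - 4x - 1
f'(x) = 6x^2 + 2x - 4
f''(x) = 12x + 2
f''(2) = 12 * 2 + 2
= 24 + 2
= 26
Since f''(2) > 0, the function is concave up (1)

1


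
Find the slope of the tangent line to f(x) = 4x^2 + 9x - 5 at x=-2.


The slope of the tangent line equals f'(x) at the point.
f(x) = 4x^2 + 9x - 5
f'(x) = 8x + 9
At x = -2:
f'(-2) = 8 * (-2) + 9
= -16 + 9
= -7

-7


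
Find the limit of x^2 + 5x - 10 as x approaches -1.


Since polynomials are continuous, we use direct substitution.
lim(x->-1) of x^2 + 5x - 10
= 1 * (-1)^2 + 5 * (-1) - 10
= 1 - 5 - 10
= -14

-14


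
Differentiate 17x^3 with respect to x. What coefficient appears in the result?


We apply the power rule: d/dx [ax^n] = a*n * x^(n-1)
d/dx [17x^3]
= 17 * 3 * x^(3-1)
= 51x^2
The coefficient is 51

51


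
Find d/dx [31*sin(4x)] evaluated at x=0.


Apply the chain rule to differentiate 31*sin(4x):
d/dx [31*sin(4x)]
= 31 * cos(4x) * d/dx(4x)
= 31 * 4 * cos(4x)
= 124 * cos(4x)
Evaluate at x = 0:
= 124 * cos(0)
= 124 * 1
= 124

124


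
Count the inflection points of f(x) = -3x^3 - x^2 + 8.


Inflection points occur where f''(x) = 0 and concavity changes.
f(x) = -3x^3 - x^2 + 8
f'(x) = -9x^2 - 2x
f''(x) = -18x - 2
Set f''(x) = 0:
-18x - 2 = 0
x = 2 / (-18) = -1/9
Since f''(x) is linear (degree 1), it changes sign at this point.
Therefore there is exactly 1 inflection point.

1


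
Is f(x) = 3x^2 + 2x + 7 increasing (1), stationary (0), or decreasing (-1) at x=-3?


Compute f'(x) to determine behavior:
f'(x) = 6x + 2
f'(-3) = 6 * (-3) + 2
= -18 + 2
= -16
Since f'(-3) < 0, the function is decreasing (-1)

-1


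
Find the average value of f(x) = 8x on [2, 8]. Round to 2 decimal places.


Average value = 1/(b-a) * integral from a to b of f(x) dx
First compute the integral of 8x:
F(x) = 4x^2
F(8) = 4 * 64 + 0 * 8 = 256
F(2) = 4 * 4 + 0 * 2 = 16
Integral = 256 - 16 = 240
Average = 240 / (8 - 2) = 240 / 6
= 40 = 40.00

40.00


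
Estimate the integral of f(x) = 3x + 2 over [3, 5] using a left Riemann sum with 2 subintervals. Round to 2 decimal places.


Left Riemann sum uses left endpoints of each subinterval.
Interval: [3, 5], n = 2
dx = (5 - 3) / 2 = 1
Left endpoints: [3, 4]
f values: [11, 14]
Sum = dx * (sum of f values)
= 1 * 25
= 25 = 25.00

25.00


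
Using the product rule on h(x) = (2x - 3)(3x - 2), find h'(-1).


Let u(x) = 2x - 3 and v(x) = 3x - 2
u'(x) = 2
v'(x) = 3
Product rule: h'(x) = u'(x)*v(x) + u(x)*v'(x)
= 2 * (3x - 2) + (2x - 3) * 3
At x = -1:
u(-1) = 2 * (-1) - 3 = -5
v(-1) = 3 * (-1) - 2 = -5
h'(-1) = 2 * (-5) + (-5) * 3
= -10 - 15
= -25

-25


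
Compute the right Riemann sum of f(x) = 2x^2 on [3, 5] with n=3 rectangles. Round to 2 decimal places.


Right Riemann sum uses right endpoints of each subinterval.
Interval: [3, 5], n = 3
dx = (5 - 3) / 3 = 2/3
Right endpoints: [11/3, 13/3, 5]
f values: [242/9, 338/9, 50]
Sum = dx * (sum of f values)
= 2/3 * 1030/9
= 2060/27 ≈ 76.30

76.30


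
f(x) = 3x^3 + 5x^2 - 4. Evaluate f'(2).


Differentiate f(x) = 3x^3 + 5x^2 - 4 term by term:
f'(x) = 9x^2 + 10x
Substitute x = 2:
f'(2) = 9 * 2^2 + 10 * 2 + 0
= 36 + 20 + 0
= 56

56


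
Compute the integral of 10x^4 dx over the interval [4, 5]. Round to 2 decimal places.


Find the antiderivative of 10x^4:
F(x) = 10/5 * x^5
Apply the Fundamental Theorem of Calculus:
F(5) - F(4)
= 10/5 * 5^5 - 10/5 * 4^5
= 10/5 * (3125 - 1024)
= 10/5 * 2101
= 4202 = 4202.00

4202.00


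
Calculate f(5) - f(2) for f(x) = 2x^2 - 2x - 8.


Net change = f(b) - f(a)
f(x) = 2x^2 - 2x - 8
Compute f(5):
f(5) = 2 * 5^2 - 2 * 5 - 8
= 50 - 10 - 8
= 32
Compute f(2):
f(2) = 2 * 2^2 - 2 * 2 - 8
= 8 - 4 - 8
= -4
Net change = 32 - (-4) = 36

36


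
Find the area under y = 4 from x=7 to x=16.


The area under a constant function y = 4 is a rectangle.
Width = 16 - 7 = 9
Height = 4
Area = width * height
= 9 * 4
= 36

36


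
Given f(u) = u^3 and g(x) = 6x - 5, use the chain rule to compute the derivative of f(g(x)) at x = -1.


Using the chain rule: (f(g(x)))' = f'(g(x)) * g'(x)
First, find g(-1):
g(-1) = 6 * (-1) - 5 = -11
Next, f'(u) = 3u^2
And g'(x) = 6
So f'(g(-1)) * g'(-1)
= 3 * (-11)^2 * 6
= 3 * 121 * 6
= 2178

2178


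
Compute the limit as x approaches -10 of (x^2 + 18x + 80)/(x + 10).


Direct substitution gives 0/0, so we factor the numerator.
Factor: (x^2 + 18x + 80) = (x + 10)(x + 8)
Cancel the common factor (x + 10):
(x^2 + 18x + 80)/(x + 10) = (x + 8)
Now substitute x = -10:
= (-10) - (-8) = -2

-2


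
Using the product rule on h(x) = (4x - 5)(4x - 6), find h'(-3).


Let u(x) = 4x - 5 and v(x) = 4x - 6
u'(x) = 4
v'(x) = 4
Product rule: h'(x) = u'(x)*v(x) + u(x)*v'(x)
= 4 * (4x - 6) + (4x - 5) * 4
At x = -3:
u(-3) = 4 * (-3) - 5 = -17
v(-3) = 4 * (-3) - 6 = -18
h'(-3) = 4 * (-18) + (-17) * 4
= -72 - 68
= -140

-140


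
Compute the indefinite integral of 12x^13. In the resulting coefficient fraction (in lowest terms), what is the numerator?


Apply the power rule for integration:
integral of ax^n dx = a/(n+1) * x^(n+1) + C
integral of 12x^13 dx
= 12/14 * x^14 + C
= 6/7 * x^14 + C
The coefficient in lowest terms is 6/7, and its numerator is 6

6


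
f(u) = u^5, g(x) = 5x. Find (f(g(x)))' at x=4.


Using the chain rule: (f(g(x)))' = f'(g(x)) * g'(x)
First, find g(4):
g(4) = 5 * 4 + 0 = 20
Next, f'(u) = 5u^4
And g'(x) = 5
So f'(g(4)) * g'(4)
= 5 * 20^4 * 5
= 5 * 160000 * 5
= 4000000

4000000


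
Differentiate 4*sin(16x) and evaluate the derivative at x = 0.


Apply the chain rule to differentiate 4*sin(16x):
d/dx [4*sin(16x)]
= 4 * cos(16x) * d/dx(16x)
= 4 * 16 * cos(16x)
= 64 * cos(16x)
Evaluate at x = 0:
= 64 * cos(0)
= 64 * 1
= 64

64


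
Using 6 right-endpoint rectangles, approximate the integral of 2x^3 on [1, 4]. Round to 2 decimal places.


Right Riemann sum uses right endpoints of each subinterval.
Interval: [1, 4], n = 6
dx = (4 - 1) / 6 = 1/2
Right endpoints: [3/2, 2, 5/2, 3, 7/2, 4]
f values: [27/4, 16, 125/4, 54, 343/4, 128]
Sum = dx * (sum of f values)
= 1/2 * 1287/4
= 1287/8 ≈ 160.88

160.88


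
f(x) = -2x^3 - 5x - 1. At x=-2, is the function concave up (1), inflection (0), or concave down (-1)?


Concavity is determined by the sign of f''(x).
f(x) = -2x^3 - 5x - 1
f'(x) = -6x^2 - 5
f''(x) = -12x
f''(-2) = -12 * (-2) + 0
= 24 + 0
= 24
Since f''(-2) > 0, the function is concave up (1)

1


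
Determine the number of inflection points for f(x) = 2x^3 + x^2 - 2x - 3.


Inflection points occur where f''(x) = 0 and concavity changes.
f(x) = 2x^3 + x^2 - 2x - 3
f'(x) = 6x^2 + 2x - 2
f''(x) = 12x + 2
Set f''(x) = 0:
12x + 2 = 0
x = -2 / 12 = -1/6
Since f''(x) is linear (degree 1), it changes sign at this point.
Therefore there is exactly 1 inflection point.

1


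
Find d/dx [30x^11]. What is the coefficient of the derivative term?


We apply the power rule: d/dx [ax^n] = a*n * x^(n-1)
d/dx [30x^11]
= 30 * 11 * x^(11-1)
= 330x^10
The coefficient is 330

330


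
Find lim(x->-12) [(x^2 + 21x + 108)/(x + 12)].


Direct substitution gives 0/0, so we factor the numerator.
Factor: (x^2 + 21x + 108) = (x + 12)(x + 9)
Cancel the common factor (x + 12):
(x^2 + 21x + 108)/(x + 12) = (x + 9)
Now substitute x = -12:
= (-12) - (-9) = -3

-3


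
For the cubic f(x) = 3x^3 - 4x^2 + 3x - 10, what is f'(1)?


Differentiate f(x) = 3x^3 - 4x^2 + 3x - 10 term by term:
f'(x) = 9x^2 - 8x + 3
Substitute x = 1:
f'(1) = 9 * 1^2 - 8 * 1 + 3
= 9 - 8 + 3
= 4

4


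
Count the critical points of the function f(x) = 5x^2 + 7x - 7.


Find where f'(x) = 0:
f'(x) = 10x + 7
Set f'(x) = 0:
10x + 7 = 0
x = -7 / 10 = -7/10
This is a linear equation in x, so there is exactly one solution.
Number of critical points: 1

1


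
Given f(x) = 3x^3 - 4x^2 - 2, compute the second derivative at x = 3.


First derivative:
f'(x) = 9x^2 - 8x
Second derivative:
f''(x) = 18x - 8
Substitute x = 3:
f''(3) = 18 * 3 - 8
= 54 - 8
= 46

46


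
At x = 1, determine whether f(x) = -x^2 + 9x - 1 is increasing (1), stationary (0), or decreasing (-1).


Compute f'(x) to determine behavior:
f'(x) = -2x + 9
f'(1) = -2 * 1 + 9
= -2 + 9
= 7
Since f'(1) > 0, the function is increasing (1)

1


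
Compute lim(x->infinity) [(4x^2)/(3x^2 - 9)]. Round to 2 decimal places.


For limits at infinity with equal-degree polynomials,
we compare leading coefficients.
Numerator leading term: 4x^2
Denominator leading term: 3x^2
Divide both by x^2:
lim = (4) / (3 - 9/x^2)
As x -> infinity, the 1/x and 1/x^2 terms vanish:
= 4/3 ≈ 1.33

1.33


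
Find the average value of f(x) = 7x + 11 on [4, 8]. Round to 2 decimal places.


Average value = 1/(b-a) * integral from a to b of f(x) dx
First compute the integral of 7x + 11:
F(x) = (7/2)x^2 + 11x
F(8) = 7/2 * 64 + 11 * 8 = 312
F(4) = 7/2 * 16 + 11 * 4 = 100
Integral = 312 - 100 = 212
Average = 212 / (8 - 4) = 212 / 4
= 53 = 53.00

53.00


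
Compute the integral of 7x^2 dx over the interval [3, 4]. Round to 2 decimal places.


Find the antiderivative of 7x^2:
F(x) = 7/3 * x^3
Apply the Fundamental Theorem of Calculus:
F(4) - F(3)
= 7/3 * 4^3 - 7/3 * 3^3
= 7/3 * (64 - 27)
= 7/3 * 37
= 259/3 ≈ 86.33

86.33


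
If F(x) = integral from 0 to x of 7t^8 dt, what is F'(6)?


By the Fundamental Theorem of Calculus (Part 1):
If F(x) = integral from 0 to x of f(t) dt, then F'(x) = f(x)
Here f(t) = 7t^8
So F'(x) = 7x^8
Evaluate at x = 6:
F'(6) = 7 * 6^8
= 7 * 1679616
= 11757312

11757312


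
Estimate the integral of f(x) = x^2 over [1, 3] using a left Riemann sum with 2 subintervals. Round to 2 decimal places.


Left Riemann sum uses left endpoints of each subinterval.
Interval: [1, 3], n = 2
dx = (3 - 1) / 2 = 1
Left endpoints: [1, 2]
f values: [1, 4]
Sum = dx * (sum of f values)
= 1 * 5
= 5 = 5.00

5.00


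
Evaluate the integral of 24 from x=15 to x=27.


The integral of a constant k over [a, b] equals k * (b - a).
integral from 15 to 27 of 24 dx
= 24 * (27 - 15)
= 24 * 12
= 288

288


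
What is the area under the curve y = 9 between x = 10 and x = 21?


The area under a constant function y = 9 is a rectangle.
Width = 21 - 10 = 11
Height = 9
Area = width * height
= 11 * 9
= 99

99


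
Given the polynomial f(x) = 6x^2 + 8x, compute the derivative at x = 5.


Differentiate term by term using power and sum rules:
f(x) = 6x^2 + 8x
f'(x) = 12x + 8
Substitute x = 5:
f'(5) = 12 * 5 + 8
= 60 + 8
= 68

68


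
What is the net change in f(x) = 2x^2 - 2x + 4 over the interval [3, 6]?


Net change = f(b) - f(a)
f(x) = 2x^2 - 2x + 4
Compute f(6):
f(6) = 2 * 6^2 - 2 * 6 + 4
= 72 - 12 + 4
= 64
Compute f(3):
f(3) = 2 * 3^2 - 2 * 3 + 4
= 18 - 6 + 4
= 16
Net change = 64 - 16 = 48

48


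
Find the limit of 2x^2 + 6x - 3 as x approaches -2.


Since polynomials are continuous, we use direct substitution.
lim(x->-2) of 2x^2 + 6x - 3
= 2 * (-2)^2 + 6 * (-2) - 3
= 8 - 12 - 3
= -7

-7


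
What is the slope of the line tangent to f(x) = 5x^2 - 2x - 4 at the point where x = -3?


The slope of the tangent line equals f'(x) at the point.
f(x) = 5x^2 - 2x - 4
f'(x) = 10x - 2
At x = -3:
f'(-3) = 10 * (-3) - 2
= -30 - 2
= -32

-32


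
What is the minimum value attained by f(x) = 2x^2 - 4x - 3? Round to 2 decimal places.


For a quadratic f(x) = ax^2 + bx + c with a > 0, the minimum is at the vertex.
Vertex x-coordinate: x = -b/(2a)
x = -(-4) / (2 * 2)
x = 4/4 = 1
Substitute back to find the minimum value:
f(1) = 2 * 1^2 - 4 * 1 - 3
= 2 - 4 - 3
= -5 = -5.00

-5.00


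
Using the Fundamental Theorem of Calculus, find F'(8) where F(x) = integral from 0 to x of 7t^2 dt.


By the Fundamental Theorem of Calculus (Part 1):
If F(x) = integral from 0 to x of f(t) dt, then F'(x) = f(x)
Here f(t) = 7t^2
So F'(x) = 7x^2
Evaluate at x = 8:
F'(8) = 7 * 8^2
= 7 * 64
= 448

448


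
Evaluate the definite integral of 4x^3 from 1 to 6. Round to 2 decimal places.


Find the antiderivative of 4x^3:
F(x) = 4/4 * x^4
Apply the Fundamental Theorem of Calculus:
F(6) - F(1)
= 4/4 * 6^4 - 4/4 * 1^4
= 4/4 * (1296 - 1)
= 4/4 * 1295
= 1295 = 1295.00

1295.00


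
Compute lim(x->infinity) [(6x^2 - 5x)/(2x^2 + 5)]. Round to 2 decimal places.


For limits at infinity with equal-degree polynomials,
we compare leading coefficients.
Numerator leading term: 6x^2
Denominator leading term: 2x^2
Divide both by x^2:
lim = (6 - 5/x) / (2 + 5/x^2)
As x -> infinity, the 1/x and 1/x^2 terms vanish:
= 6/2 = 3 = 3.00

3.00


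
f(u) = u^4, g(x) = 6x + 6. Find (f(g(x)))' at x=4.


Using the chain rule: (f(g(x)))' = f'(g(x)) * g'(x)
First, find g(4):
g(4) = 6 * 4 + 6 = 30
Next, f'(u) = 4u^3
And g'(x) = 6
So f'(g(4)) * g'(4)
= 4 * 30^3 * 6
= 4 * 27000 * 6
= 648000

648000


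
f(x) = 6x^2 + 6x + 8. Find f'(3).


Differentiate term by term using power and sum rules:
f(x) = 6x^2 + 6x + 8
f'(x) = 12x + 6
Substitute x = 3:
f'(3) = 12 * 3 + 6
= 36 + 6
= 42

42


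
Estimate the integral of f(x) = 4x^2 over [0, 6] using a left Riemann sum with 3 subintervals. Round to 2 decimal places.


Left Riemann sum uses left endpoints of each subinterval.
Interval: [0, 6], n = 3
dx = (6 - 0) / 3 = 2
Left endpoints: [0, 2, 4]
f values: [0, 16, 64]
Sum = dx * (sum of f values)
= 2 * 80
= 160 = 160.00

160.00


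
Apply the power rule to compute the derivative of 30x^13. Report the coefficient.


We apply the power rule: d/dx [ax^n] = a*n * x^(n-1)
d/dx [30x^13]
= 30 * 13 * x^(13-1)
= 390x^12
The coefficient is 390

390


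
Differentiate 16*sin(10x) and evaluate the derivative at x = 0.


Apply the chain rule to differentiate 16*sin(10x):
d/dx [16*sin(10x)]
= 16 * cos(10x) * d/dx(10x)
= 16 * 10 * cos(10x)
= 160 * cos(10x)
Evaluate at x = 0:
= 160 * cos(0)
= 160 * 1
= 160

160


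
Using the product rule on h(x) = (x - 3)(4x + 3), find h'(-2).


Let u(x) = x - 3 and v(x) = 4x + 3
u'(x) = 1
v'(x) = 4
Product rule: h'(x) = u'(x)*v(x) + u(x)*v'(x)
= 1 * (4x + 3) + (x - 3) * 4
At x = -2:
u(-2) = 1 * (-2) - 3 = -5
v(-2) = 4 * (-2) + 3 = -5
h'(-2) = 1 * (-5) + (-5) * 4
= -5 - 20
= -25

-25


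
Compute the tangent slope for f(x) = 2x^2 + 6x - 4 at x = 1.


The slope of the tangent line equals f'(x) at the point.
f(x) = 2x^2 + 6x - 4
f'(x) = 4x + 6
At x = 1:
f'(1) = 4 * 1 + 6
= 4 + 6
= 10

10


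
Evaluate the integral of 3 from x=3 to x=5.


The integral of a constant k over [a, b] equals k * (b - a).
integral from 3 to 5 of 3 dx
= 3 * (5 - 3)
= 3 * 2
= 6

6


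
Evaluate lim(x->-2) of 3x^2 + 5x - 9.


Since polynomials are continuous, we use direct substitution.
lim(x->-2) of 3x^2 + 5x - 9
= 3 * (-2)^2 + 5 * (-2) - 9
= 12 - 10 - 9
= -7

-7


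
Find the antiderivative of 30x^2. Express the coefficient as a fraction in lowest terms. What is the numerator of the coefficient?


Apply the power rule for integration:
integral of ax^n dx = a/(n+1) * x^(n+1) + C
integral of 30x^2 dx
= 30/3 * x^3 + C
= 10 * x^3 + C
The coefficient in lowest terms is 10 = 10/1, so its numerator is 10

10


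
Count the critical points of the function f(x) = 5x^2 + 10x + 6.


Find where f'(x) = 0:
f'(x) = 10x + 10
Set f'(x) = 0:
10x + 10 = 0
x = -10 / 10 = -1
This is a linear equation in x, so there is exactly one solution.
Number of critical points: 1

1


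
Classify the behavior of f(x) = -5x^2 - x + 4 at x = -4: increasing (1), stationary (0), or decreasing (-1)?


Compute f'(x) to determine behavior:
f'(x) = -10x - 1
f'(-4) = -10 * (-4) - 1
= 40 - 1
= 39
Since f'(-4) > 0, the function is increasing (1)

1


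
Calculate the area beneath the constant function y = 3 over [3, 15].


The area under a constant function y = 3 is a rectangle.
Width = 15 - 3 = 12
Height = 3
Area = width * height
= 12 * 3
= 36

36


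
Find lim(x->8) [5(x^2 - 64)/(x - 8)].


Direct substitution gives 0/0, so we factor the numerator.
Factor: 5(x^2 - 64) = 5 * (x - 8)(x + 8)
Cancel the common factor (x - 8):
5(x^2 - 64)/(x - 8) = 5 * (x + 8)
Now substitute x = 8:
= 5 * (8 + 8) = 80

80


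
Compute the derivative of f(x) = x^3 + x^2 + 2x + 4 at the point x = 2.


Differentiate f(x) = x^3 + x^2 + 2x + 4 term by term:
f'(x) = 3x^2 + 2x + 2
Substitute x = 2:
f'(2) = 3 * 2^2 + 2 * 2 + 2
= 12 + 4 + 2
= 18

18


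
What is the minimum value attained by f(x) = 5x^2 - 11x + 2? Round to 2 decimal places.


For a quadratic f(x) = ax^2 + bx + c with a > 0, the minimum is at the vertex.
Vertex x-coordinate: x = -b/(2a)
x = -(-11) / (2 * 5)
x = 11/10
Substitute back to find the minimum value:
f(11/10) = 5 * (11/10)^2 - 11 * (11/10) + 2
= 121/20 - 121/10 + 2
= -81/20 = -4.05

-4.05


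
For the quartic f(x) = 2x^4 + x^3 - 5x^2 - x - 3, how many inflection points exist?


Inflection points occur where f''(x) = 0 and concavity changes.
f(x) = 2x^4 + x^3 - 5x^2 - x - 3
f'(x) = 8x^3 + 3x^2 - 10x - 1
f''(x) = 24x^2 + 6x - 10
This is a quadratic in x. Use the discriminant to count real roots.
Discriminant = (6)^2 - 4 * 24 * (-10)
= 36 - (-960)
= 996
Since discriminant > 0, f''(x) = 0 has 2 distinct real solutions.
A quadratic with two distinct real roots changes sign at each root, so concavity changes at both.
Number of inflection points: 2

2


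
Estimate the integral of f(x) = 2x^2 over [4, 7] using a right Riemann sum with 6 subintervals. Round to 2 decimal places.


Right Riemann sum uses right endpoints of each subinterval.
Interval: [4, 7], n = 6
dx = (7 - 4) / 6 = 1/2
Right endpoints: [9/2, 5, 11/2, 6, 13/2, 7]
f values: [81/2, 50, 121/2, 72, 169/2, 98]
Sum = dx * (sum of f values)
= 1/2 * 811/2
= 811/4 = 202.75

202.75


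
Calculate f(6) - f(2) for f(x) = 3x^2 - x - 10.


Net change = f(b) - f(a)
f(x) = 3x^2 - x - 10
Compute f(6):
f(6) = 3 * 6^2 - 1 * 6 - 10
= 108 - 6 - 10
= 92
Compute f(2):
f(2) = 3 * 2^2 - 1 * 2 - 10
= 12 - 2 - 10
= 0
Net change = 92 - 0 = 92

92


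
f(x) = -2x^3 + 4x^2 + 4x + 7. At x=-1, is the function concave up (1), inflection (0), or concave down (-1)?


Concavity is determined by the sign of f''(x).
f(x) = -2x^3 + 4x^2 + 4x + 7
f'(x) = -6x^2 + 8x + 4
f''(x) = -12x + 8
f''(-1) = -12 * (-1) + 8
= 12 + 8
= 20
Since f''(-1) > 0, the function is concave up (1)

1


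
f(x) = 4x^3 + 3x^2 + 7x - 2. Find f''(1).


First derivative:
f'(x) = 12x^2 + 6x + 7
Second derivative:
f''(x) = 24x + 6
Substitute x = 1:
f''(1) = 24 * 1 + 6
= 24 + 6
= 30

30


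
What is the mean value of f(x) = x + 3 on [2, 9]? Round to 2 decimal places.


Average value = 1/(b-a) * integral from a to b of f(x) dx
First compute the integral of x + 3:
F(x) = (1/2)x^2 + 3x
F(9) = 1/2 * 81 + 3 * 9 = 135/2
F(2) = 1/2 * 4 + 3 * 2 = 8
Integral = 135/2 - 8 = 119/2
Average = (119/2) / (9 - 2) = (119/2) / 7
= 17/2 = 8.50

8.50


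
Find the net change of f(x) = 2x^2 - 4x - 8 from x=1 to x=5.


Net change = f(b) - f(a)
f(x) = 2x^2 - 4x - 8
Compute f(5):
f(5) = 2 * 5^2 - 4 * 5 - 8
= 50 - 20 - 8
= 22
Compute f(1):
f(1) = 2 * 1^2 - 4 * 1 - 8
= 2 - 4 - 8
= -10
Net change = 22 - (-10) = 32

32


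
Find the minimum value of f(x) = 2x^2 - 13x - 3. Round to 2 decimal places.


For a quadratic f(x) = ax^2 + bx + c with a > 0, the minimum is at the vertex.
Vertex x-coordinate: x = -b/(2a)
x = -(-13) / (2 * 2)
x = 13/4
Substitute back to find the minimum value:
f(13/4) = 2 * (13/4)^2 - 13 * (13/4) - 3
= 169/8 - 169/4 - 3
= -193/8 ≈ -24.13

-24.13


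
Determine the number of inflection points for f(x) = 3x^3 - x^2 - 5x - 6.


Inflection points occur where f''(x) = 0 and concavity changes.
f(x) = 3x^3 - x^2 - 5x - 6
f'(x) = 9x^2 - 2x - 5
f''(x) = 18x - 2
Set f''(x) = 0:
18x - 2 = 0
x = 2 / 18 = 1/9
Since f''(x) is linear (degree 1), it changes sign at this point.
Therefore there is exactly 1 inflection point.

1


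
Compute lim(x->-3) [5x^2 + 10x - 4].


Since polynomials are continuous, we use direct substitution.
lim(x->-3) of 5x^2 + 10x - 4
= 5 * (-3)^2 + 10 * (-3) - 4
= 45 - 30 - 4
= 11

11


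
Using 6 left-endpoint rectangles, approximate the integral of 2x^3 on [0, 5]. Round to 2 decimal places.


Left Riemann sum uses left endpoints of each subinterval.
Interval: [0, 5], n = 6
dx = (5 - 0) / 6 = 5/6
Left endpoints: [0, 5/6, 5/3, 5/2, 10/3, 25/6]
f values: [0, 125/108, 250/27, 125/4, 2000/27, 15625/108]
Sum = dx * (sum of f values)
= 5/6 * 3125/12
= 15625/72 ≈ 217.01

217.01


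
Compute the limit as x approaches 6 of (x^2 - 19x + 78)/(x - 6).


Direct substitution gives 0/0, so we factor the numerator.
Factor: (x^2 - 19x + 78) = (x - 6)(x - 13)
Cancel the common factor (x - 6):
(x^2 - 19x + 78)/(x - 6) = (x - 13)
Now substitute x = 6:
= (6) - (13) = -7

-7


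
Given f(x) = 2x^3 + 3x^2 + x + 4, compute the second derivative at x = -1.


First derivative:
f'(x) = 6x^2 + 6x + 1
Second derivative:
f''(x) = 12x + 6
Substitute x = -1:
f''(-1) = 12 * (-1) + 6
= -12 + 6
= -6

-6


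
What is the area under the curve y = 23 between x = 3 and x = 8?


The area under a constant function y = 23 is a rectangle.
Width = 8 - 3 = 5
Height = 23
Area = width * height
= 5 * 23
= 115

115


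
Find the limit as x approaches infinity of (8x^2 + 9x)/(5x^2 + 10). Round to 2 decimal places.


For limits at infinity with equal-degree polynomials,
we compare leading coefficients.
Numerator leading term: 8x^2
Denominator leading term: 5x^2
Divide both by x^2:
lim = (8 + 9/x) / (5 + 10/x^2)
As x -> infinity, the 1/x and 1/x^2 terms vanish:
= 8/5 = 1.60

1.60


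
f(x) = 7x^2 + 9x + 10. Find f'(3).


Differentiate term by term using power and sum rules:
f(x) = 7x^2 + 9x + 10
f'(x) = 14x + 9
Substitute x = 3:
f'(3) = 14 * 3 + 9
= 42 + 9
= 51

51


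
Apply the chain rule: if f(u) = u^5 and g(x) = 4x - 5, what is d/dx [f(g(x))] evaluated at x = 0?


Using the chain rule: (f(g(x)))' = f'(g(x)) * g'(x)
First, find g(0):
g(0) = 4 * 0 - 5 = -5
Next, f'(u) = 5u^4
And g'(x) = 4
So f'(g(0)) * g'(0)
= 5 * (-5)^4 * 4
= 5 * 625 * 4
= 12500

12500


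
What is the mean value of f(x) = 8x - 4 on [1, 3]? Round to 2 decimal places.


Average value = 1/(b-a) * integral from a to b of f(x) dx
First compute the integral of 8x - 4:
F(x) = 4x^2 - 4x
F(3) = 4 * 9 - 4 * 3 = 24
F(1) = 4 * 1 - 4 * 1 = 0
Integral = 24 - 0 = 24
Average = 24 / (3 - 1) = 24 / 2
= 12 = 12.00

12.00


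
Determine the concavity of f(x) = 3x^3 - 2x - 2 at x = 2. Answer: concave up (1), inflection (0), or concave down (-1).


Concavity is determined by the sign of f''(x).
f(x) = 3x^3 - 2x - 2
f'(x) = 9x^2 - 2
f''(x) = 18x
f''(2) = 18 * 2 + 0
= 36 + 0
= 36
Since f''(2) > 0, the function is concave up (1)

1


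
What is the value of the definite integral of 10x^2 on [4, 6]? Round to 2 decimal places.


Find the antiderivative of 10x^2:
F(x) = 10/3 * x^3
Apply the Fundamental Theorem of Calculus:
F(6) - F(4)
= 10/3 * 6^3 - 10/3 * 4^3
= 10/3 * (216 - 64)
= 10/3 * 152
= 1520/3 ≈ 506.67

506.67


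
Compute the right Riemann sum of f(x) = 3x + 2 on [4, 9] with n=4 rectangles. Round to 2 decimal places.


Right Riemann sum uses right endpoints of each subinterval.
Interval: [4, 9], n = 4
dx = (9 - 4) / 4 = 5/4
Right endpoints: [21/4, 13/2, 31/4, 9]
f values: [71/4, 43/2, 101/4, 29]
Sum = dx * (sum of f values)
= 5/4 * 187/2
= 935/8 ≈ 116.88

116.88


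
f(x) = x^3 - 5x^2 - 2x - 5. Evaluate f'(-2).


Differentiate f(x) = x^3 - 5x^2 - 2x - 5 term by term:
f'(x) = 3x^2 - 10x - 2
Substitute x = -2:
f'(-2) = 3 * (-2)^2 - 10 * (-2) - 2
= 12 + 20 - 2
= 30

30


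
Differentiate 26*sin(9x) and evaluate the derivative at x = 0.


Apply the chain rule to differentiate 26*sin(9x):
d/dx [26*sin(9x)]
= 26 * cos(9x) * d/dx(9x)
= 26 * 9 * cos(9x)
= 234 * cos(9x)
Evaluate at x = 0:
= 234 * cos(0)
= 234 * 1
= 234

234


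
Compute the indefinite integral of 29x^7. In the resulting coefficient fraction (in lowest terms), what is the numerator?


Apply the power rule for integration:
integral of ax^n dx = a/(n+1) * x^(n+1) + C
integral of 29x^7 dx
= 29/8 * x^8 + C
The coefficient in lowest terms is 29/8, and its numerator is 29

29


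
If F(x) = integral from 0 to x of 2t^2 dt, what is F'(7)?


By the Fundamental Theorem of Calculus (Part 1):
If F(x) = integral from 0 to x of f(t) dt, then F'(x) = f(x)
Here f(t) = 2t^2
So F'(x) = 2x^2
Evaluate at x = 7:
F'(7) = 2 * 7^2
= 2 * 49
= 98

98


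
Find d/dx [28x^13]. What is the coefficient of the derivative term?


We apply the power rule: d/dx [ax^n] = a*n * x^(n-1)
d/dx [28x^13]
= 28 * 13 * x^(13-1)
= 364x^12
The coefficient is 364

364


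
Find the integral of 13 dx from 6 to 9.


The integral of a constant k over [a, b] equals k * (b - a).
integral from 6 to 9 of 13 dx
= 13 * (9 - 6)
= 13 * 3
= 39

39


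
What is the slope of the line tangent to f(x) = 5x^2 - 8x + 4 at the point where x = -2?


The slope of the tangent line equals f'(x) at the point.
f(x) = 5x^2 - 8x + 4
f'(x) = 10x - 8
At x = -2:
f'(-2) = 10 * (-2) - 8
= -20 - 8
= -28

-28


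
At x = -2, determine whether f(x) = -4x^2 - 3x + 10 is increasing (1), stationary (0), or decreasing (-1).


Compute f'(x) to determine behavior:
f'(x) = -8x - 3
f'(-2) = -8 * (-2) - 3
= 16 - 3
= 13
Since f'(-2) > 0, the function is increasing (1)

1


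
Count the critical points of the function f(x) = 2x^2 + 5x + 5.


Find where f'(x) = 0:
f'(x) = 4x + 5
Set f'(x) = 0:
4x + 5 = 0
x = -5 / 4 = -5/4
This is a linear equation in x, so there is exactly one solution.
Number of critical points: 1

1


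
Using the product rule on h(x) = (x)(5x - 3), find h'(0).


Let u(x) = x and v(x) = 5x - 3
u'(x) = 1
v'(x) = 5
Product rule: h'(x) = u'(x)*v(x) + u(x)*v'(x)
= 1 * (5x - 3) + (x) * 5
At x = 0:
u(0) = 1 * 0 + 0 = 0
v(0) = 5 * 0 - 3 = -3
h'(0) = 1 * (-3) + 0 * 5
= -3 + 0
= -3

-3


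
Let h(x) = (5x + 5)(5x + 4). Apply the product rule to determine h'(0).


Let u(x) = 5x + 5 and v(x) = 5x + 4
u'(x) = 5
v'(x) = 5
Product rule: h'(x) = u'(x)*v(x) + u(x)*v'(x)
= 5 * (5x + 4) + (5x + 5) * 5
At x = 0:
u(0) = 5 * 0 + 5 = 5
v(0) = 5 * 0 + 4 = 4
h'(0) = 5 * 4 + 5 * 5
= 20 + 25
= 45

45


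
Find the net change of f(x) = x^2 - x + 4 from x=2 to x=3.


Net change = f(b) - f(a)
f(x) = x^2 - x + 4
Compute f(3):
f(3) = 1 * 3^2 - 1 * 3 + 4
= 9 - 3 + 4
= 10
Compute f(2):
f(2) = 1 * 2^2 - 1 * 2 + 4
= 4 - 2 + 4
= 6
Net change = 10 - 6 = 4

4


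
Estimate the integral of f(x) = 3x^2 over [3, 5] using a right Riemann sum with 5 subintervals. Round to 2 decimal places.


Right Riemann sum uses right endpoints of each subinterval.
Interval: [3, 5], n = 5
dx = (5 - 3) / 5 = 2/5
Right endpoints: [17/5, 19/5, 21/5, 23/5, 5]
f values: [867/25, 1083/25, 1323/25, 1587/25, 75]
Sum = dx * (sum of f values)
= 2/5 * 1347/5
= 2694/25 = 107.76

107.76


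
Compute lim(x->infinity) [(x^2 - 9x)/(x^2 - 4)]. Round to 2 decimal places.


For limits at infinity with equal-degree polynomials,
we compare leading coefficients.
Numerator leading term: x^2
Denominator leading term: x^2
Divide both by x^2:
lim = (1 - 9/x) / (1 - 4/x^2)
As x -> infinity, the 1/x and 1/x^2 terms vanish:
= 1/1 = 1 = 1.00

1.00


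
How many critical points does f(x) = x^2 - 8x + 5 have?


Find where f'(x) = 0:
f'(x) = 2x - 8
Set f'(x) = 0:
2x - 8 = 0
x = 8 / 2 = 4
This is a linear equation in x, so there is exactly one solution.
Number of critical points: 1

1


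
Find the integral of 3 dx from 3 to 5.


The integral of a constant k over [a, b] equals k * (b - a).
integral from 3 to 5 of 3 dx
= 3 * (5 - 3)
= 3 * 2
= 6

6


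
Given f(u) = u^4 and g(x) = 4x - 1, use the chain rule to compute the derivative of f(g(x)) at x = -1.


Using the chain rule: (f(g(x)))' = f'(g(x)) * g'(x)
First, find g(-1):
g(-1) = 4 * (-1) - 1 = -5
Next, f'(u) = 4u^3
And g'(x) = 4
So f'(g(-1)) * g'(-1)
= 4 * (-5)^3 * 4
= 4 * (-125) * 4
= -2000

-2000


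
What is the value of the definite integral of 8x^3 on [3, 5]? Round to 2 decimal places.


Find the antiderivative of 8x^3:
F(x) = 8/4 * x^4
Apply the Fundamental Theorem of Calculus:
F(5) - F(3)
= 8/4 * 5^4 - 8/4 * 3^4
= 8/4 * (625 - 81)
= 8/4 * 544
= 1088 = 1088.00

1088.00


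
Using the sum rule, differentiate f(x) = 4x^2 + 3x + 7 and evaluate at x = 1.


Differentiate term by term using power and sum rules:
f(x) = 4x^2 + 3x + 7
f'(x) = 8x + 3
Substitute x = 1:
f'(1) = 8 * 1 + 3
= 8 + 3
= 11

11


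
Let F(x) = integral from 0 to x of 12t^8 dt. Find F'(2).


By the Fundamental Theorem of Calculus (Part 1):
If F(x) = integral from 0 to x of f(t) dt, then F'(x) = f(x)
Here f(t) = 12t^8
So F'(x) = 12x^8
Evaluate at x = 2:
F'(2) = 12 * 2^8
= 12 * 256
= 3072

3072


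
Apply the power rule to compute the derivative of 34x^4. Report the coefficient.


We apply the power rule: d/dx [ax^n] = a*n * x^(n-1)
d/dx [34x^4]
= 34 * 4 * x^(4-1)
= 136x^3
The coefficient is 136

136


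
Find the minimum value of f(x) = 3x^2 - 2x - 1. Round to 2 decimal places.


For a quadratic f(x) = ax^2 + bx + c with a > 0, the minimum is at the vertex.
Vertex x-coordinate: x = -b/(2a)
x = -(-2) / (2 * 3)
x = 2/6 = 1/3
Substitute back to find the minimum value:
f(1/3) = 3 * (1/3)^2 - 2 * (1/3) - 1
= 1/3 - 2/3 - 1
= -4/3 ≈ -1.33

-1.33


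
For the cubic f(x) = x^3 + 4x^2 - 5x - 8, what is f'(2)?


Differentiate f(x) = x^3 + 4x^2 - 5x - 8 term by term:
f'(x) = 3x^2 + 8x - 5
Substitute x = 2:
f'(2) = 3 * 2^2 + 8 * 2 - 5
= 12 + 16 - 5
= 23

23


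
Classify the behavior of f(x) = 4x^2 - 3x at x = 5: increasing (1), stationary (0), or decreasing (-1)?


Compute f'(x) to determine behavior:
f'(x) = 8x - 3
f'(5) = 8 * 5 - 3
= 40 - 3
= 37
Since f'(5) > 0, the function is increasing (1)

1


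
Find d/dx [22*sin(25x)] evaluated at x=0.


Apply the chain rule to differentiate 22*sin(25x):
d/dx [22*sin(25x)]
= 22 * cos(25x) * d/dx(25x)
= 22 * 25 * cos(25x)
= 550 * cos(25x)
Evaluate at x = 0:
= 550 * cos(0)
= 550 * 1
= 550

550


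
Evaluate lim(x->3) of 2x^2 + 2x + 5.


Since polynomials are continuous, we use direct substitution.
lim(x->3) of 2x^2 + 2x + 5
= 2 * 3^2 + 2 * 3 + 5
= 18 + 6 + 5
= 29

29


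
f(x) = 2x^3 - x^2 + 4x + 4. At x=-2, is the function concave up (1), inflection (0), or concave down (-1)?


Concavity is determined by the sign of f''(x).
f(x) = 2x^3 - x^2 + 4x + 4
f'(x) = 6x^2 - 2x + 4
f''(x) = 12x - 2
f''(-2) = 12 * (-2) - 2
= -24 - 2
= -26
Since f''(-2) < 0, the function is concave down (-1)

-1


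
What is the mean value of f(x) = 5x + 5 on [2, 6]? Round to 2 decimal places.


Average value = 1/(b-a) * integral from a to b of f(x) dx
First compute the integral of 5x + 5:
F(x) = (5/2)x^2 + 5x
F(6) = 5/2 * 36 + 5 * 6 = 120
F(2) = 5/2 * 4 + 5 * 2 = 20
Integral = 120 - 20 = 100
Average = 100 / (6 - 2) = 100 / 4
= 25 = 25.00

25.00


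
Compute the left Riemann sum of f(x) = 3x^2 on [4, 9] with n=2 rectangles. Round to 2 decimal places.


Left Riemann sum uses left endpoints of each subinterval.
Interval: [4, 9], n = 2
dx = (9 - 4) / 2 = 5/2
Left endpoints: [4, 13/2]
f values: [48, 507/4]
Sum = dx * (sum of f values)
= 5/2 * 699/4
= 3495/8 ≈ 436.88

436.88


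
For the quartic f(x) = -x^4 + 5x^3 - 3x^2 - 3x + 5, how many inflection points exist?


Inflection points occur where f''(x) = 0 and concavity changes.
f(x) = -x^4 + 5x^3 - 3x^2 - 3x + 5
f'(x) = -4x^3 + 15x^2 - 6x - 3
f''(x) = -12x^2 + 30x - 6
This is a quadratic in x. Use the discriminant to count real roots.
Discriminant = (30)^2 - 4 * (-12) * (-6)
= 900 - 288
= 612
Since discriminant > 0, f''(x) = 0 has 2 distinct real solutions.
A quadratic with two distinct real roots changes sign at each root, so concavity changes at both.
Number of inflection points: 2

2


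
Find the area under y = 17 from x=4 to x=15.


The area under a constant function y = 17 is a rectangle.
Width = 15 - 4 = 11
Height = 17
Area = width * height
= 11 * 17
= 187

187


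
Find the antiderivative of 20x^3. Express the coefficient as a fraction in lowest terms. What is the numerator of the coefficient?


Apply the power rule for integration:
integral of ax^n dx = a/(n+1) * x^(n+1) + C
integral of 20x^3 dx
= 20/4 * x^4 + C
= 5 * x^4 + C
The coefficient in lowest terms is 5 = 5/1, so its numerator is 5

5


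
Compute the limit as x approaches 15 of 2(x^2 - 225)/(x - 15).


Direct substitution gives 0/0, so we factor the numerator.
Factor: 2(x^2 - 225) = 2 * (x - 15)(x + 15)
Cancel the common factor (x - 15):
2(x^2 - 225)/(x - 15) = 2 * (x + 15)
Now substitute x = 15:
= 2 * (15 + 15) = 60

60


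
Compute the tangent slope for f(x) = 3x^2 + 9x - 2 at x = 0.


The slope of the tangent line equals f'(x) at the point.
f(x) = 3x^2 + 9x - 2
f'(x) = 6x + 9
At x = 0:
f'(0) = 6 * 0 + 9
= 0 + 9
= 9

9


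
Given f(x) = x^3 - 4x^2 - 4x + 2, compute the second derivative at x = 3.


First derivative:
f'(x) = 3x^2 - 8x - 4
Second derivative:
f''(x) = 6x - 8
Substitute x = 3:
f''(3) = 6 * 3 - 8
= 18 - 8
= 10

10


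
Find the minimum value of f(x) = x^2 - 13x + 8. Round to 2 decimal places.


For a quadratic f(x) = ax^2 + bx + c with a > 0, the minimum is at the vertex.
Vertex x-coordinate: x = -b/(2a)
x = -(-13) / (2 * 1)
x = 13/2
Substitute back to find the minimum value:
f(13/2) = 1 * (13/2)^2 - 13 * (13/2) + 8
= 169/4 - 169/2 + 8
= -137/4 = -34.25

-34.25


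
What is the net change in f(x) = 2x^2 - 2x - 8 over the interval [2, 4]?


Net change = f(b) - f(a)
f(x) = 2x^2 - 2x - 8
Compute f(4):
f(4) = 2 * 4^2 - 2 * 4 - 8
= 32 - 8 - 8
= 16
Compute f(2):
f(2) = 2 * 2^2 - 2 * 2 - 8
= 8 - 4 - 8
= -4
Net change = 16 - (-4) = 20

20


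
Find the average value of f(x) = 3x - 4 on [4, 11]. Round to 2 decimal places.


Average value = 1/(b-a) * integral from a to b of f(x) dx
First compute the integral of 3x - 4:
F(x) = (3/2)x^2 - 4x
F(11) = 3/2 * 121 - 4 * 11 = 275/2
F(4) = 3/2 * 16 - 4 * 4 = 8
Integral = 275/2 - 8 = 259/2
Average = (259/2) / (11 - 4) = (259/2) / 7
= 37/2 = 18.50

18.50


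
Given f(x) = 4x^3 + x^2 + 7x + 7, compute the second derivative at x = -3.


First derivative:
f'(x) = 12x^2 + 2x + 7
Second derivative:
f''(x) = 24x + 2
Substitute x = -3:
f''(-3) = 24 * (-3) + 2
= -72 + 2
= -70

-70


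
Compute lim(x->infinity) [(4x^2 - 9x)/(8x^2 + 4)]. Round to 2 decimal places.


For limits at infinity with equal-degree polynomials,
we compare leading coefficients.
Numerator leading term: 4x^2
Denominator leading term: 8x^2
Divide both by x^2:
lim = (4 - 9/x) / (8 + 4/x^2)
As x -> infinity, the 1/x and 1/x^2 terms vanish:
= 4/8 = 1/2 = 0.50

0.50


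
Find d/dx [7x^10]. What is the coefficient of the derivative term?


We apply the power rule: d/dx [ax^n] = a*n * x^(n-1)
d/dx [7x^10]
= 7 * 10 * x^(10-1)
= 70x^9
The coefficient is 70

70


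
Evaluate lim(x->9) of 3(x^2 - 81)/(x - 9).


Direct substitution gives 0/0, so we factor the numerator.
Factor: 3(x^2 - 81) = 3 * (x - 9)(x + 9)
Cancel the common factor (x - 9):
3(x^2 - 81)/(x - 9) = 3 * (x + 9)
Now substitute x = 9:
= 3 * (9 + 9) = 54

54


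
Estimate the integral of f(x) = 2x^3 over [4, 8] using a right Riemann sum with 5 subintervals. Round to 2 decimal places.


Right Riemann sum uses right endpoints of each subinterval.
Interval: [4, 8], n = 5
dx = (8 - 4) / 5 = 4/5
Right endpoints: [24/5, 28/5, 32/5, 36/5, 8]
f values: [27648/125, 43904/125, 65536/125, 93312/125, 1024]
Sum = dx * (sum of f values)
= 4/5 * 14336/5
= 57344/25 = 2293.76

2293.76


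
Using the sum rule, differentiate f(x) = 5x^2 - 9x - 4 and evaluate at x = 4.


Differentiate term by term using power and sum rules:
f(x) = 5x^2 - 9x - 4
f'(x) = 10x - 9
Substitute x = 4:
f'(4) = 10 * 4 - 9
= 40 - 9
= 31

31


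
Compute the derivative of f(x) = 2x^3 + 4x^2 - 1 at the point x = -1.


Differentiate f(x) = 2x^3 + 4x^2 - 1 term by term:
f'(x) = 6x^2 + 8x
Substitute x = -1:
f'(-1) = 6 * (-1)^2 + 8 * (-1) + 0
= 6 - 8 + 0
= -2

-2


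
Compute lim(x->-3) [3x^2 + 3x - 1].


Since polynomials are continuous, we use direct substitution.
lim(x->-3) of 3x^2 + 3x - 1
= 3 * (-3)^2 + 3 * (-3) - 1
= 27 - 9 - 1
= 17

17


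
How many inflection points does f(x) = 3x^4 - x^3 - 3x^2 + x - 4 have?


Inflection points occur where f''(x) = 0 and concavity changes.
f(x) = 3x^4 - x^3 - 3x^2 + x - 4
f'(x) = 12x^3 - 3x^2 - 6x + 1
f''(x) = 36x^2 - 6x - 6
This is a quadratic in x. Use the discriminant to count real roots.
Discriminant = (-6)^2 - 4 * 36 * (-6)
= 36 - (-864)
= 900
Since discriminant > 0, f''(x) = 0 has 2 distinct real solutions.
A quadratic with two distinct real roots changes sign at each root, so concavity changes at both.
Number of inflection points: 2

2


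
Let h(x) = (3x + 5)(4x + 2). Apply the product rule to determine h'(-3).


Let u(x) = 3x + 5 and v(x) = 4x + 2
u'(x) = 3
v'(x) = 4
Product rule: h'(x) = u'(x)*v(x) + u(x)*v'(x)
= 3 * (4x + 2) + (3x + 5) * 4
At x = -3:
u(-3) = 3 * (-3) + 5 = -4
v(-3) = 4 * (-3) + 2 = -10
h'(-3) = 3 * (-10) + (-4) * 4
= -30 - 16
= -46

-46


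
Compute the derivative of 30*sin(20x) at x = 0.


Apply the chain rule to differentiate 30*sin(20x):
d/dx [30*sin(20x)]
= 30 * cos(20x) * d/dx(20x)
= 30 * 20 * cos(20x)
= 600 * cos(20x)
Evaluate at x = 0:
= 600 * cos(0)
= 600 * 1
= 600

600


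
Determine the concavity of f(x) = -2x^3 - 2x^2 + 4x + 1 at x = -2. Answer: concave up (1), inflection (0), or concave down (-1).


Concavity is determined by the sign of f''(x).
f(x) = -2x^3 - 2x^2 + 4x + 1
f'(x) = -6x^2 - 4x + 4
f''(x) = -12x - 4
f''(-2) = -12 * (-2) - 4
= 24 - 4
= 20
Since f''(-2) > 0, the function is concave up (1)

1


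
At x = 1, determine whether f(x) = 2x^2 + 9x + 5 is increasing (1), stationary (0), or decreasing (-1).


Compute f'(x) to determine behavior:
f'(x) = 4x + 9
f'(1) = 4 * 1 + 9
= 4 + 9
= 13
Since f'(1) > 0, the function is increasing (1)

1


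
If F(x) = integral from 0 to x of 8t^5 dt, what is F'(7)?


By the Fundamental Theorem of Calculus (Part 1):
If F(x) = integral from 0 to x of f(t) dt, then F'(x) = f(x)
Here f(t) = 8t^5
So F'(x) = 8x^5
Evaluate at x = 7:
F'(7) = 8 * 7^5
= 8 * 16807
= 134456

134456


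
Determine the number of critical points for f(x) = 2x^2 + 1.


Find where f'(x) = 0:
f'(x) = 4x
Set f'(x) = 0:
4x = 0
x = 0 / 4 = 0
This is a linear equation in x, so there is exactly one solution.
Number of critical points: 1

1


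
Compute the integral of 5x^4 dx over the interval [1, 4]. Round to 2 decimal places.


Find the antiderivative of 5x^4:
F(x) = 5/5 * x^5
Apply the Fundamental Theorem of Calculus:
F(4) - F(1)
= 5/5 * 4^5 - 5/5 * 1^5
= 5/5 * (1024 - 1)
= 5/5 * 1023
= 1023 = 1023.00

1023.00


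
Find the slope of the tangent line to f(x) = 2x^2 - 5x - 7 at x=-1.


The slope of the tangent line equals f'(x) at the point.
f(x) = 2x^2 - 5x - 7
f'(x) = 4x - 5
At x = -1:
f'(-1) = 4 * (-1) - 5
= -4 - 5
= -9

-9


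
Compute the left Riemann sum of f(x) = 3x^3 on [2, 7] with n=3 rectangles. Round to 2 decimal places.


Left Riemann sum uses left endpoints of each subinterval.
Interval: [2, 7], n = 3
dx = (7 - 2) / 3 = 5/3
Left endpoints: [2, 11/3, 16/3]
f values: [24, 1331/9, 4096/9]
Sum = dx * (sum of f values)
= 5/3 * 627
= 1045 = 1045.00

1045.00


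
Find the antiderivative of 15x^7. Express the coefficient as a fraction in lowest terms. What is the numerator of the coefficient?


Apply the power rule for integration:
integral of ax^n dx = a/(n+1) * x^(n+1) + C
integral of 15x^7 dx
= 15/8 * x^8 + C
The coefficient in lowest terms is 15/8, and its numerator is 15

15
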